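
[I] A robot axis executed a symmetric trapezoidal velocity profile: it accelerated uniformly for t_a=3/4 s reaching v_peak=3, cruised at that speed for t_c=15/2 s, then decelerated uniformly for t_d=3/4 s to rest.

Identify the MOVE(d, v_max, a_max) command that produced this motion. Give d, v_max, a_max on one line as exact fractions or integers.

d=99/4 v_max=3 a_max=4

a_max = 3/(3/4) = 4
d_a = ½·3·3/4 = 9/8; d_c = 3·15/2 = 45/2
d = 2·9/8 + 45/2 = 99/4
t_c = 15/2 > 0 → v_max = v_peak = 3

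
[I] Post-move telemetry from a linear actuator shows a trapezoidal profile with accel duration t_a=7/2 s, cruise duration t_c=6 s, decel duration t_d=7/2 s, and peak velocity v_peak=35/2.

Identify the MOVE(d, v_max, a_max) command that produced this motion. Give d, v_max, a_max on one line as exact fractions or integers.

d=665/4 v_max=35/2 a_max=5

a_max = (35/2)/(7/2) = 5
d_a = ½·35/2·7/2 = 245/8; d_c = 35/2·6 = 105
d = 2·245/8 + 105 = 665/4
t_c = 6 > 0 ⇒ limit active, v_max = 35/2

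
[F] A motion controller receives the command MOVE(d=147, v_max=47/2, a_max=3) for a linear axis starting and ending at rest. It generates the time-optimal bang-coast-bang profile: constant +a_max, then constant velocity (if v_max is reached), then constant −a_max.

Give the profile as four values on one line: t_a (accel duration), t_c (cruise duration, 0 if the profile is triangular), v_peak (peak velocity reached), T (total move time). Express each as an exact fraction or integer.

(v_max)²/a_max = (47/2)²/3 = 2209/12
147 < 2209/12 so t_c = 0
v_peak = √(147·3) = √441 = 21
t_a = 21/3 = 7; t_c = 0
T = 2·7 = 14

t_a=7 t_c=0 v_peak=21 T=14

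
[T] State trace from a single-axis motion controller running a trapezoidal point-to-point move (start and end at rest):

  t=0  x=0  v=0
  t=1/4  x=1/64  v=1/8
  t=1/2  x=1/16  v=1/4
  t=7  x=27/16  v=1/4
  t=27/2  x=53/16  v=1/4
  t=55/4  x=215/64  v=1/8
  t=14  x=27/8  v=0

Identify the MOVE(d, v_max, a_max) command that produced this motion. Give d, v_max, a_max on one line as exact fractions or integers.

d=27/8 v_max=1/4 a_max=1/2

final state: t=14, x=27/8, v=0 → d = 27/8
a_max = (1/8−0)/(1/4−0) = 1/2
max v = 1/4 over t∈[1/2,27/2] → v_max = 1/4
check: 1/4·(1/2+13) = 27/8 ✓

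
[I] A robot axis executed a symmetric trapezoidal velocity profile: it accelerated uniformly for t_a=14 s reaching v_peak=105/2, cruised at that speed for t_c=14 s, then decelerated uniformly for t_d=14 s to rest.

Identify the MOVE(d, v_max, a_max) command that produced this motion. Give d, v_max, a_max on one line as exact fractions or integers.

d=1470 v_max=105/2 a_max=15/4

a_max = (105/2)/14 = 15/4
d_a = ½·105/2·14 = 735/2; d_c = 105/2·14 = 735
d = 2·735/2 + 735 = 1470
t_c = 14 > 0 ⇒ limit active, v_max = 105/2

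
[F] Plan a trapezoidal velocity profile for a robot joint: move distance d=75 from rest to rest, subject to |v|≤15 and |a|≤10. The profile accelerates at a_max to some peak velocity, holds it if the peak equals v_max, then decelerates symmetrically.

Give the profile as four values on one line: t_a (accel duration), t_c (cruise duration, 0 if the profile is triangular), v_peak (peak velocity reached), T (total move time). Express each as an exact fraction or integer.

t_a=3/2 t_c=7/2 v_peak=15 T=13/2

vₘ²/aₘ = 15²/10 = 45/2
75 ≥ 45/2 ⇒ cruise phase
t_a = 15/10 = 3/2; v_peak = 15
d_cruise = 75 − 45/2 = 105/2; t_c = (105/2)/15 = 7/2
T = 2·3/2 + 7/2 = 13/2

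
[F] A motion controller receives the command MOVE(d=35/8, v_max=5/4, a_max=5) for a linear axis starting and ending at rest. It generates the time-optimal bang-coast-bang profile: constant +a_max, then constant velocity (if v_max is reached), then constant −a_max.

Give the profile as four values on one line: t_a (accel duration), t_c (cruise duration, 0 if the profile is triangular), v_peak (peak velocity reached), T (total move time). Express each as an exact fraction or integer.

(v_max)²/a_max = (5/4)²/5 = 5/16
35/8 ≥ 5/16 so v_max reached
t_a = (5/4)/5 = 1/4; v_peak = 5/4
d_cruise = 35/8 − 5/16 = 65/16; t_c = (65/16)/(5/4) = 13/4
T = 2·1/4 + 13/4 = 15/4

t_a=1/4 t_c=13/4 v_peak=5/4 T=15/4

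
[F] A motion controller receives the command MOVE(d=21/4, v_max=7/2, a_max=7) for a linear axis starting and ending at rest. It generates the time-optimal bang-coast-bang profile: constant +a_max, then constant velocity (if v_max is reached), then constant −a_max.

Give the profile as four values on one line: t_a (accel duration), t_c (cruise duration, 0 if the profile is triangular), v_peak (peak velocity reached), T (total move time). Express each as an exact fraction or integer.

t_a=1/2 t_c=1 v_peak=7/2 T=2

vₘ²/aₘ = (7/2)²/7 = 7/4
21/4 ≥ 7/4 → trapezoidal
t_a = (7/2)/7 = 1/2; v_peak = 7/2
d_cruise = 21/4 − 7/4 = 7/2; t_c = (7/2)/(7/2) = 1
T = 2·1/2 + 1 = 2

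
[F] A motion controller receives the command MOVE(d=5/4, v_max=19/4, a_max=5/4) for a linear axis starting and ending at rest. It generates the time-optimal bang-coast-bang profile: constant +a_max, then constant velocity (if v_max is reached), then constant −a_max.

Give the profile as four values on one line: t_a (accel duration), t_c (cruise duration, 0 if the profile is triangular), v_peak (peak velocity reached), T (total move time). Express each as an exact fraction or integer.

t_a=1 t_c=0 v_peak=5/4 T=2

(v_max)²/a_max = (19/4)²/(5/4) = 361/20
5/4 < 361/20 → triangular
v_peak = √(5/4·5/4) = √(25/16) = 5/4
t_a = (5/4)/(5/4) = 1; t_c = 0
T = 2·1 = 2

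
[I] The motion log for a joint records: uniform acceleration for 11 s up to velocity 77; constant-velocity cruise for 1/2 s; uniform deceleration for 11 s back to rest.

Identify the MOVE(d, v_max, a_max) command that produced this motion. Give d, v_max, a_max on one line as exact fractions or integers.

a_max = 77/11 = 7
d_a = ½·77·11 = 847/2; d_c = 77·1/2 = 77/2
d = 2·847/2 + 77/2 = 1771/2
t_c = 1/2 > 0 ⇒ limit active, v_max = 77

d=1771/2 v_max=77 a_max=7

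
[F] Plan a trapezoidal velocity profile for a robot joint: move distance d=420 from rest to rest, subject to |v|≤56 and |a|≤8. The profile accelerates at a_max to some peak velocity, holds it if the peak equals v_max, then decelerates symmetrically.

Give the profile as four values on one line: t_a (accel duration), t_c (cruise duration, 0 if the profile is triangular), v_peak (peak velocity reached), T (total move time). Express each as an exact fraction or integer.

vₘ²/aₘ = 56²/8 = 392
420 ≥ 392 so v_max reached
t_a = 56/8 = 7; v_peak = 56
d_cruise = 420 − 392 = 28; t_c = 28/56 = 1/2
T = 2·7 + 1/2 = 29/2

t_a=7 t_c=1/2 v_peak=56 T=29/2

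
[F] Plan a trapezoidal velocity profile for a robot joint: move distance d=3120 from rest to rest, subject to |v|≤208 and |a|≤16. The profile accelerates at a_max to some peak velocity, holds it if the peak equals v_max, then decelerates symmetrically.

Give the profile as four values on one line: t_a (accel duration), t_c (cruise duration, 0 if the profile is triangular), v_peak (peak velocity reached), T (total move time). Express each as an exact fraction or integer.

(v_max)²/a_max = 208²/16 = 2704
3120 ≥ 2704 ⇒ cruise phase
t_a = 208/16 = 13; v_peak = 208
d_cruise = 3120 − 2704 = 416; t_c = 416/208 = 2
T = 2·13 + 2 = 28

t_a=13 t_c=2 v_peak=208 T=28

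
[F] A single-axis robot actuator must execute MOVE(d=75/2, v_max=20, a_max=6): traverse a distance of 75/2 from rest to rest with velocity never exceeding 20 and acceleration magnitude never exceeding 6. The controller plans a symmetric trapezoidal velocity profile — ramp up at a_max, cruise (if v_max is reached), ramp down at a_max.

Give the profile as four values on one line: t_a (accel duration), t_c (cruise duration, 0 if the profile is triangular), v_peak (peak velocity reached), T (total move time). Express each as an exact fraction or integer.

t_a=5/2 t_c=0 v_peak=15 T=5

(v_max)²/a_max = 20²/6 = 200/3
75/2 < 200/3 → triangular
v_peak = √(75/2·6) = √225 = 15
t_a = 15/6 = 5/2; t_c = 0
T = 2·5/2 = 5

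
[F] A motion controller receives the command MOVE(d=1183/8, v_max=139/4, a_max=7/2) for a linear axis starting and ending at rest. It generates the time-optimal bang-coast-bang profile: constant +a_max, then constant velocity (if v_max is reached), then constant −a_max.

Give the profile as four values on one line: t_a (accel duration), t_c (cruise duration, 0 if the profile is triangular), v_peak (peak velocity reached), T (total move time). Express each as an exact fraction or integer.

(v_max)²/a_max = (139/4)²/(7/2) = 19321/56
1183/8 < 19321/56 so t_c = 0
v_peak = √(1183/8·7/2) = √(8281/16) = 91/4
t_a = (91/4)/(7/2) = 13/2; t_c = 0
T = 2·13/2 = 13

t_a=13/2 t_c=0 v_peak=91/4 T=13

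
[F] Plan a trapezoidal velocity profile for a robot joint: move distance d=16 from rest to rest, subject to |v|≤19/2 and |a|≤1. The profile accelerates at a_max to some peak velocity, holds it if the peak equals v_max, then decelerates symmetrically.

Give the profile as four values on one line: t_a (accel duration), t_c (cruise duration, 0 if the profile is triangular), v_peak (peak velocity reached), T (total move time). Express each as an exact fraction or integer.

v_max²/a_max = (19/2)²/1 = 361/4
16 < 361/4 ⇒ no cruise
v_peak = √(16·1) = √16 = 4
t_a = 4/1 = 4; t_c = 0
T = 2·4 = 8

t_a=4 t_c=0 v_peak=4 T=8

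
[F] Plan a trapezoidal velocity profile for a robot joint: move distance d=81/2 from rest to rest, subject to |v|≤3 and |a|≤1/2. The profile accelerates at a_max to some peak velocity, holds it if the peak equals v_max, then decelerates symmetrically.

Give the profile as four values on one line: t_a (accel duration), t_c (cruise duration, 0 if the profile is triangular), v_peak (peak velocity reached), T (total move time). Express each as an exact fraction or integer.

t_a=6 t_c=15/2 v_peak=3 T=39/2

vₘ²/aₘ = 3²/(1/2) = 18
81/2 ≥ 18 so v_max reached
t_a = 3/(1/2) = 6; v_peak = 3
d_cruise = 81/2 − 18 = 45/2; t_c = (45/2)/3 = 15/2
T = 2·6 + 15/2 = 39/2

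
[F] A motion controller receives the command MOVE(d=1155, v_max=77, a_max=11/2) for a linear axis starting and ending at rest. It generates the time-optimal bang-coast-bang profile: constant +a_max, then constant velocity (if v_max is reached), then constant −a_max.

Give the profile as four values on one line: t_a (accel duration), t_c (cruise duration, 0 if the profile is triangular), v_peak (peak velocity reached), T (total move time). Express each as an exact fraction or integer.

v_max²/a_max = 77²/(11/2) = 1078
1155 ≥ 1078 ⇒ cruise phase
t_a = 77/(11/2) = 14; v_peak = 77
d_cruise = 1155 − 1078 = 77; t_c = 77/77 = 1
T = 2·14 + 1 = 29

t_a=14 t_c=1 v_peak=77 T=29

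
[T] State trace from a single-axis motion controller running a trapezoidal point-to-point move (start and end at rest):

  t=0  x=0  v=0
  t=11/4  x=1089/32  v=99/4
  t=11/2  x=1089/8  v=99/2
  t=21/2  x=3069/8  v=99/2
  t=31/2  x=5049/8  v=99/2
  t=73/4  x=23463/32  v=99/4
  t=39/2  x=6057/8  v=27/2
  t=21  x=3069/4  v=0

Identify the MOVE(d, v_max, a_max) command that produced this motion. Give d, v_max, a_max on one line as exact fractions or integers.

final state: t=21, x=3069/4, v=0 → d = 3069/4
a_max = (99/4−0)/(11/4−0) = 9
max v = 99/2 over t∈[11/2,31/2] → v_max = 99/2
check: 99/2·(11/2+10) = 3069/4 ✓

d=3069/4 v_max=99/2 a_max=9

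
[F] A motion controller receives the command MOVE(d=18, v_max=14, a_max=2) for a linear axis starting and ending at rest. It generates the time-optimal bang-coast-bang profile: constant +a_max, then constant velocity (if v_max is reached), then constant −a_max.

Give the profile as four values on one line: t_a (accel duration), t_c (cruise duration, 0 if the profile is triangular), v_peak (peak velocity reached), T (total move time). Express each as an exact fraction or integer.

vₘ²/aₘ = 14²/2 = 98
18 < 98 → triangular
v_peak = √(18·2) = √36 = 6
t_a = 6/2 = 3; t_c = 0
T = 2·3 = 6

t_a=3 t_c=0 v_peak=6 T=6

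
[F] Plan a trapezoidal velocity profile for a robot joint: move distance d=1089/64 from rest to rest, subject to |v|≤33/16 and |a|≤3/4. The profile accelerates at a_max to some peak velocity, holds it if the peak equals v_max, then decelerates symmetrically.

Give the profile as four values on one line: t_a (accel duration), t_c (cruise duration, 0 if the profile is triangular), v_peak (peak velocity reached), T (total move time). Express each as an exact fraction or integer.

(v_max)²/a_max = (33/16)²/(3/4) = 363/64
1089/64 ≥ 363/64 so v_max reached
t_a = (33/16)/(3/4) = 11/4; v_peak = 33/16
d_cruise = 1089/64 − 363/64 = 363/32; t_c = (363/32)/(33/16) = 11/2
T = 2·11/4 + 11/2 = 11

t_a=11/4 t_c=11/2 v_peak=33/16 T=11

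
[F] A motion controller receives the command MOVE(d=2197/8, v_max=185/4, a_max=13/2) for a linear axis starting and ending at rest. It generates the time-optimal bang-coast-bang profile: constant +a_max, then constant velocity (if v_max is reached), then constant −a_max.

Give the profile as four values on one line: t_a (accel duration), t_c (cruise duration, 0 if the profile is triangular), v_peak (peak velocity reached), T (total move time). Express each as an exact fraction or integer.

t_a=13/2 t_c=0 v_peak=169/4 T=13

v_max²/a_max = (185/4)²/(13/2) = 34225/104
2197/8 < 34225/104 so t_c = 0
v_peak = √(2197/8·13/2) = √(28561/16) = 169/4
t_a = (169/4)/(13/2) = 13/2; t_c = 0
T = 2·13/2 = 13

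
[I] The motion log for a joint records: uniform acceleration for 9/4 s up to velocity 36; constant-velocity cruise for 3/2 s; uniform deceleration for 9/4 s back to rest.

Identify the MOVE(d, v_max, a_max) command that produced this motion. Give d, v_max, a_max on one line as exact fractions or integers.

a_max = 36/(9/4) = 16
d_a = ½·36·9/4 = 81/2; d_c = 36·3/2 = 54
d = 2·81/2 + 54 = 135
t_c = 3/2 > 0 ⇒ limit active, v_max = 36

d=135 v_max=36 a_max=16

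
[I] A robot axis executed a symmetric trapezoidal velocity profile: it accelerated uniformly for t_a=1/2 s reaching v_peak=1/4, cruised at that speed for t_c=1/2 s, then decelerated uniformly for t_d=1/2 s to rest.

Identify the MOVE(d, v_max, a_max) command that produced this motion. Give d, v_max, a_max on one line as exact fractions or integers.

a_max = (1/4)/(1/2) = 1/2
d_a = ½·1/4·1/2 = 1/16; d_c = 1/4·1/2 = 1/8
d = 2·1/16 + 1/8 = 1/4
t_c = 1/2 > 0 → v_max = v_peak = 1/4

d=1/4 v_max=1/4 a_max=1/2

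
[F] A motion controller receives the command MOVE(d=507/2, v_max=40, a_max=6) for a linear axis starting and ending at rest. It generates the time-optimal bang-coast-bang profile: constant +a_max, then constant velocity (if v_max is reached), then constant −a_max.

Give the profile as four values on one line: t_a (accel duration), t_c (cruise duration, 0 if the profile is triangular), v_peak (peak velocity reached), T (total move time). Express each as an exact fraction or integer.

t_a=13/2 t_c=0 v_peak=39 T=13

(v_max)²/a_max = 40²/6 = 800/3
507/2 < 800/3 → triangular
v_peak = √(507/2·6) = √1521 = 39
t_a = 39/6 = 13/2; t_c = 0
T = 2·13/2 = 13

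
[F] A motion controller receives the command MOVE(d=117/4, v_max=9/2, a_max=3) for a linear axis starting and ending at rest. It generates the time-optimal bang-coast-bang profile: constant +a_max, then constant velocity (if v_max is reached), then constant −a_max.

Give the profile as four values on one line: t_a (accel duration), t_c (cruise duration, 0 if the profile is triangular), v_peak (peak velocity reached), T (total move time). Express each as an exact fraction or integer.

t_a=3/2 t_c=5 v_peak=9/2 T=8

vₘ²/aₘ = (9/2)²/3 = 27/4
117/4 ≥ 27/4 ⇒ cruise phase
t_a = (9/2)/3 = 3/2; v_peak = 9/2
d_cruise = 117/4 − 27/4 = 45/2; t_c = (45/2)/(9/2) = 5
T = 2·3/2 + 5 = 8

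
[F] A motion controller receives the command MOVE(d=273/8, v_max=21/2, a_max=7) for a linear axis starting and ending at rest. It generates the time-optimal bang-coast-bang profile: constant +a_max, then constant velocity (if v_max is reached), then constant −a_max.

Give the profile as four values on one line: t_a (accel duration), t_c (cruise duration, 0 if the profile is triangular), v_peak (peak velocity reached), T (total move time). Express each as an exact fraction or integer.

t_a=3/2 t_c=7/4 v_peak=21/2 T=19/4

v_max²/a_max = (21/2)²/7 = 63/4
273/8 ≥ 63/4 so v_max reached
t_a = (21/2)/7 = 3/2; v_peak = 21/2
d_cruise = 273/8 − 63/4 = 147/8; t_c = (147/8)/(21/2) = 7/4
T = 2·3/2 + 7/4 = 19/4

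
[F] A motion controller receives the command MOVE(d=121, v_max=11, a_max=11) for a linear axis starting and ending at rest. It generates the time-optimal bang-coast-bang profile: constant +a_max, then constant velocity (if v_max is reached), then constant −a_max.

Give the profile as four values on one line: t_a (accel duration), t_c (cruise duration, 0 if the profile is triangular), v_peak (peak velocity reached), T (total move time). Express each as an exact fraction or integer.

(v_max)²/a_max = 11²/11 = 11
121 ≥ 11 so v_max reached
t_a = 11/11 = 1; v_peak = 11
d_cruise = 121 − 11 = 110; t_c = 110/11 = 10
T = 2·1 + 10 = 12

t_a=1 t_c=10 v_peak=11 T=12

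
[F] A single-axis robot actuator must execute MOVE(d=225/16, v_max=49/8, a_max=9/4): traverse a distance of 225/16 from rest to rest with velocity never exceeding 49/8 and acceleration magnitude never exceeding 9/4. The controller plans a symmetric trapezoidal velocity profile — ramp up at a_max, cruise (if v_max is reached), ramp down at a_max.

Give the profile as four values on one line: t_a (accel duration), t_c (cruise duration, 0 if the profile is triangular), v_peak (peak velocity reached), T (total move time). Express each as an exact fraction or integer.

vₘ²/aₘ = (49/8)²/(9/4) = 2401/144
225/16 < 2401/144 so t_c = 0
v_peak = √(225/16·9/4) = √(2025/64) = 45/8
t_a = (45/8)/(9/4) = 5/2; t_c = 0
T = 2·5/2 = 5

t_a=5/2 t_c=0 v_peak=45/8 T=5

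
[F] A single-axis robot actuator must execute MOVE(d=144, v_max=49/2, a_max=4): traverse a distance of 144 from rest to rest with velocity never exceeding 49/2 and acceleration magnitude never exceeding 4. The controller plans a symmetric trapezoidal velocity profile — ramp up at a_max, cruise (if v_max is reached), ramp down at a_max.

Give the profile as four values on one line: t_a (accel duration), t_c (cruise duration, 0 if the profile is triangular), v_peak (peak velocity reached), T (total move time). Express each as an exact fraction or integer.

v_max²/a_max = (49/2)²/4 = 2401/16
144 < 2401/16 ⇒ no cruise
v_peak = √(144·4) = √576 = 24
t_a = 24/4 = 6; t_c = 0
T = 2·6 = 12

t_a=6 t_c=0 v_peak=24 T=12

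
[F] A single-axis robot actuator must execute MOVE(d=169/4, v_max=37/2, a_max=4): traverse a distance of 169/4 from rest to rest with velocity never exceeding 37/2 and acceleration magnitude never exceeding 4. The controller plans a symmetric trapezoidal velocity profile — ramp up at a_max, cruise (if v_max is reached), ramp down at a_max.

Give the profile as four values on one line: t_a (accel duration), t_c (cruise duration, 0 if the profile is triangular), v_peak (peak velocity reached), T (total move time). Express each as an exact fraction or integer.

t_a=13/4 t_c=0 v_peak=13 T=13/2

(v_max)²/a_max = (37/2)²/4 = 1369/16
169/4 < 1369/16 ⇒ no cruise
v_peak = √(169/4·4) = √169 = 13
t_a = 13/4; t_c = 0
T = 2·13/4 = 13/2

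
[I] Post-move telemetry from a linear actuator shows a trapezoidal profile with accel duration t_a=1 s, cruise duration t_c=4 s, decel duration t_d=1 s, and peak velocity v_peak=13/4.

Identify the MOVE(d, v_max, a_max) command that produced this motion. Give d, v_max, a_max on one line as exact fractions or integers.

d=65/4 v_max=13/4 a_max=13/4

a_max = (13/4)/1 = 13/4
d_a = ½·13/4·1 = 13/8; d_c = 13/4·4 = 13
d = 2·13/8 + 13 = 65/4
t_c = 4 > 0 → v_max = v_peak = 13/4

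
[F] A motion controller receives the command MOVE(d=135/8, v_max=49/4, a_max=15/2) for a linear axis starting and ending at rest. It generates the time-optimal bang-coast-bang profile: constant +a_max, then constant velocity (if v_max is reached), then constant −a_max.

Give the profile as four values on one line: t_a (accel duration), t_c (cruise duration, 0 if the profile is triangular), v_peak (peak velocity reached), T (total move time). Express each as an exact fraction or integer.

t_a=3/2 t_c=0 v_peak=45/4 T=3

v_max²/a_max = (49/4)²/(15/2) = 2401/120
135/8 < 2401/120 → triangular
v_peak = √(135/8·15/2) = √(2025/16) = 45/4
t_a = (45/4)/(15/2) = 3/2; t_c = 0
T = 2·3/2 = 3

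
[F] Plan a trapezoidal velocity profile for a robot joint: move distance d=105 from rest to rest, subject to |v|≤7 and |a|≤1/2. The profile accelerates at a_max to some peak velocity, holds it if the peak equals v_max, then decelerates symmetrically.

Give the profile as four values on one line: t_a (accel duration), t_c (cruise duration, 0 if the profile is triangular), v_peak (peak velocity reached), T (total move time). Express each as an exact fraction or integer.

(v_max)²/a_max = 7²/(1/2) = 98
105 ≥ 98 so v_max reached
t_a = 7/(1/2) = 14; v_peak = 7
d_cruise = 105 − 98 = 7; t_c = 7/7 = 1
T = 2·14 + 1 = 29

t_a=14 t_c=1 v_peak=7 T=29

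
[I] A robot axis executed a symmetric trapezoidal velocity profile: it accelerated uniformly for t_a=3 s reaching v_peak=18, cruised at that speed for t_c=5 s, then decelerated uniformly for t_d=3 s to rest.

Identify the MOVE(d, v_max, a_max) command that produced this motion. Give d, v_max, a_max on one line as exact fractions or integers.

d=144 v_max=18 a_max=6

a_max = 18/3 = 6
d_a = ½·18·3 = 27; d_c = 18·5 = 90
d = 2·27 + 90 = 144
t_c = 5 > 0 ⇒ limit active, v_max = 18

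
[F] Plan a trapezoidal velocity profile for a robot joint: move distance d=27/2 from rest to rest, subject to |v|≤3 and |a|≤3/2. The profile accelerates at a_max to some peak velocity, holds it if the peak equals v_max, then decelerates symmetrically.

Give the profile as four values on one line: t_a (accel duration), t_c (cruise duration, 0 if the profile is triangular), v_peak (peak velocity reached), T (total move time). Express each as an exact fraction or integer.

t_a=2 t_c=5/2 v_peak=3 T=13/2

v_max²/a_max = 3²/(3/2) = 6
27/2 ≥ 6 → trapezoidal
t_a = 3/(3/2) = 2; v_peak = 3
d_cruise = 27/2 − 6 = 15/2; t_c = (15/2)/3 = 5/2
T = 2·2 + 5/2 = 13/2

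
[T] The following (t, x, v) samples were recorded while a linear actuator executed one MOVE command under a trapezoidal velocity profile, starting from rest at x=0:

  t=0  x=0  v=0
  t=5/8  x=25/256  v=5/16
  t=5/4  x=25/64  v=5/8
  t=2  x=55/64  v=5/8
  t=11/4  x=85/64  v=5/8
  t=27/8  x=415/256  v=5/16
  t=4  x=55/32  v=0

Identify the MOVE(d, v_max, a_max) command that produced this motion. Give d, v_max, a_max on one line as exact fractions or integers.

final state: t=4, x=55/32, v=0 → d = 55/32
a_max = (5/16−0)/(5/8−0) = 1/2
max v = 5/8 over t∈[5/4,11/4] → v_max = 5/8
check: 5/8·(5/4+3/2) = 55/32 ✓

d=55/32 v_max=5/8 a_max=1/2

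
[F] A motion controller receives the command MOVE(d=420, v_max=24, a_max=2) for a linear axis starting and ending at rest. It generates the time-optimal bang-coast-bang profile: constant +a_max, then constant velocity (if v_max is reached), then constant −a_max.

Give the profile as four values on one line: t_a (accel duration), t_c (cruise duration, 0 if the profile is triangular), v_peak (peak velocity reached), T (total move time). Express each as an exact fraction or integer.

t_a=12 t_c=11/2 v_peak=24 T=59/2

vₘ²/aₘ = 24²/2 = 288
420 ≥ 288 → trapezoidal
t_a = 24/2 = 12; v_peak = 24
d_cruise = 420 − 288 = 132; t_c = 132/24 = 11/2
T = 2·12 + 11/2 = 59/2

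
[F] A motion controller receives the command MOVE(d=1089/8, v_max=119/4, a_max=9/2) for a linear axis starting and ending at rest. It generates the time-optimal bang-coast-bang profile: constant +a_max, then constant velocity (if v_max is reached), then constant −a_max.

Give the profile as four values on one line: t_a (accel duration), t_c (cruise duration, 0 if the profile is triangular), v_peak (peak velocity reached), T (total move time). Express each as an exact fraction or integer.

vₘ²/aₘ = (119/4)²/(9/2) = 14161/72
1089/8 < 14161/72 → triangular
v_peak = √(1089/8·9/2) = √(9801/16) = 99/4
t_a = (99/4)/(9/2) = 11/2; t_c = 0
T = 2·11/2 = 11

t_a=11/2 t_c=0 v_peak=99/4 T=11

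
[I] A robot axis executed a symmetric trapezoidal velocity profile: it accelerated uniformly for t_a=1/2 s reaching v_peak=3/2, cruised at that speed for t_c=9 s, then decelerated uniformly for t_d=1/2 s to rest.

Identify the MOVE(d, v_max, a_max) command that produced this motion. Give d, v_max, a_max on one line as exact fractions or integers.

a_max = (3/2)/(1/2) = 3
d_a = ½·3/2·1/2 = 3/8; d_c = 3/2·9 = 27/2
d = 2·3/8 + 27/2 = 57/4
t_c = 9 > 0 → v_max = v_peak = 3/2

d=57/4 v_max=3/2 a_max=3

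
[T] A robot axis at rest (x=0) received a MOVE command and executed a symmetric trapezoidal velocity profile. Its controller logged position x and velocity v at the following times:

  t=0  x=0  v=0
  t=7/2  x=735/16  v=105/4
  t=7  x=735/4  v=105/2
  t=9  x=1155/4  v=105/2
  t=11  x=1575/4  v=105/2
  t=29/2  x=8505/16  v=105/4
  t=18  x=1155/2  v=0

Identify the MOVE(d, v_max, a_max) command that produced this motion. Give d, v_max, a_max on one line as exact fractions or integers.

d=1155/2 v_max=105/2 a_max=15/2

final state: t=18, x=1155/2, v=0 → d = 1155/2
a_max = (105/4−0)/(7/2−0) = 15/2
max v = 105/2 over t∈[7,11] → v_max = 105/2
check: 105/2·(7+4) = 1155/2 ✓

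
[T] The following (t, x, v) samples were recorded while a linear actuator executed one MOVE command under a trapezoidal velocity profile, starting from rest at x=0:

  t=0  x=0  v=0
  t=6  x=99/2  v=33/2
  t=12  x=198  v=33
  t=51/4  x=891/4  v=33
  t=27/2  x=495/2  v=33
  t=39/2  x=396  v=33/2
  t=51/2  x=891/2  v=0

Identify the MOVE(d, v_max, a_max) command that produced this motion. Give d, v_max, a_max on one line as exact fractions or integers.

final state: t=51/2, x=891/2, v=0 → d = 891/2
a_max = (33/2−0)/(6−0) = 11/4
max v = 33 over t∈[12,27/2] → v_max = 33
check: 33·(12+3/2) = 891/2 ✓

d=891/2 v_max=33 a_max=11/4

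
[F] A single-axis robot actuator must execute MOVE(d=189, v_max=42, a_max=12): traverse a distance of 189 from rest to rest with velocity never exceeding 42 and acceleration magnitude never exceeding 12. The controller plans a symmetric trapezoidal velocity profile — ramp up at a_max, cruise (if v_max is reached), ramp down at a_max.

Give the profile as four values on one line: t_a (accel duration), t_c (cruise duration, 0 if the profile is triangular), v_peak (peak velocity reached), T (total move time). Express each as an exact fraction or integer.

t_a=7/2 t_c=1 v_peak=42 T=8

v_max²/a_max = 42²/12 = 147
189 ≥ 147 so v_max reached
t_a = 42/12 = 7/2; v_peak = 42
d_cruise = 189 − 147 = 42; t_c = 42/42 = 1
T = 2·7/2 + 1 = 8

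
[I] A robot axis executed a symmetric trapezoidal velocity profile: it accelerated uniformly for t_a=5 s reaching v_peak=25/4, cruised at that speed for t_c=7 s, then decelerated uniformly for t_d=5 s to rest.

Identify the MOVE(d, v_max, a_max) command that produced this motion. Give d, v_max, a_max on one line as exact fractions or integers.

d=75 v_max=25/4 a_max=5/4

a_max = (25/4)/5 = 5/4
d_a = ½·25/4·5 = 125/8; d_c = 25/4·7 = 175/4
d = 2·125/8 + 175/4 = 75
t_c = 7 > 0 ⇒ limit active, v_max = 25/4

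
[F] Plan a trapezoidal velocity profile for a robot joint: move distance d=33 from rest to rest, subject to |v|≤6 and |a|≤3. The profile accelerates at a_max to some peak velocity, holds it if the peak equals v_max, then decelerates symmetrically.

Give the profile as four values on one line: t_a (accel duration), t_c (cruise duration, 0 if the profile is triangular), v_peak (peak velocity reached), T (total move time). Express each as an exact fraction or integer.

v_max²/a_max = 6²/3 = 12
33 ≥ 12 ⇒ cruise phase
t_a = 6/3 = 2; v_peak = 6
d_cruise = 33 − 12 = 21; t_c = 21/6 = 7/2
T = 2·2 + 7/2 = 15/2

t_a=2 t_c=7/2 v_peak=6 T=15/2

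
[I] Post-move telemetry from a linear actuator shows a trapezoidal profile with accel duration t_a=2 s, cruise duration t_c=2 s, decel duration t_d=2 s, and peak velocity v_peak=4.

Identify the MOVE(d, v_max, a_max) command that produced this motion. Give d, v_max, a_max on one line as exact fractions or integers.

d=16 v_max=4 a_max=2

a_max = 4/2 = 2
d_a = ½·4·2 = 4; d_c = 4·2 = 8
d = 2·4 + 8 = 16
t_c = 2 > 0 so v_max = 4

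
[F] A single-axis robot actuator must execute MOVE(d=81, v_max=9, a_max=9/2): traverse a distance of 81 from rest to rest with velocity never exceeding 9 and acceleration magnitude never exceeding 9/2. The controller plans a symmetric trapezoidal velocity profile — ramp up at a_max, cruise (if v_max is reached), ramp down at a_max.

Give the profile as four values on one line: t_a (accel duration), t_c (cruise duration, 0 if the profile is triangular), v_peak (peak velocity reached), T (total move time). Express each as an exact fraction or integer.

t_a=2 t_c=7 v_peak=9 T=11

v_max²/a_max = 9²/(9/2) = 18
81 ≥ 18 so v_max reached
t_a = 9/(9/2) = 2; v_peak = 9
d_cruise = 81 − 18 = 63; t_c = 63/9 = 7
T = 2·2 + 7 = 11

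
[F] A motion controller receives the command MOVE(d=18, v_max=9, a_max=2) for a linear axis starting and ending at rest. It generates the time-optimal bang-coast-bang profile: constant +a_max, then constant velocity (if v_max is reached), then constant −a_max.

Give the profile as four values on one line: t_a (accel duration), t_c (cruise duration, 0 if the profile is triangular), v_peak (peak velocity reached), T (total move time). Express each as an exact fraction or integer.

t_a=3 t_c=0 v_peak=6 T=6

vₘ²/aₘ = 9²/2 = 81/2
18 < 81/2 so t_c = 0
v_peak = √(18·2) = √36 = 6
t_a = 6/2 = 3; t_c = 0
T = 2·3 = 6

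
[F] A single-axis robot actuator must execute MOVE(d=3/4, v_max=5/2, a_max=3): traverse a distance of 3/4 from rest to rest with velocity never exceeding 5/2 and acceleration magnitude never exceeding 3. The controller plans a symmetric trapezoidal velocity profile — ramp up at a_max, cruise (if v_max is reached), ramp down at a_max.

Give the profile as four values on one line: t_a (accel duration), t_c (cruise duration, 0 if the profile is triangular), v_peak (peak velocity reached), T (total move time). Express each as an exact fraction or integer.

t_a=1/2 t_c=0 v_peak=3/2 T=1

(v_max)²/a_max = (5/2)²/3 = 25/12
3/4 < 25/12 → triangular
v_peak = √(3/4·3) = √(9/4) = 3/2
t_a = (3/2)/3 = 1/2; t_c = 0
T = 2·1/2 = 1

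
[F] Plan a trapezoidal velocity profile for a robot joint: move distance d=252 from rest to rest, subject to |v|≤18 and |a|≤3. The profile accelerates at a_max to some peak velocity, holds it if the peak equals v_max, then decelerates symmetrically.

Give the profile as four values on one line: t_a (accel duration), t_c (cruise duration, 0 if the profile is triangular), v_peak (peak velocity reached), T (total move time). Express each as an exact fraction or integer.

t_a=6 t_c=8 v_peak=18 T=20

vₘ²/aₘ = 18²/3 = 108
252 ≥ 108 so v_max reached
t_a = 18/3 = 6; v_peak = 18
d_cruise = 252 − 108 = 144; t_c = 144/18 = 8
T = 2·6 + 8 = 20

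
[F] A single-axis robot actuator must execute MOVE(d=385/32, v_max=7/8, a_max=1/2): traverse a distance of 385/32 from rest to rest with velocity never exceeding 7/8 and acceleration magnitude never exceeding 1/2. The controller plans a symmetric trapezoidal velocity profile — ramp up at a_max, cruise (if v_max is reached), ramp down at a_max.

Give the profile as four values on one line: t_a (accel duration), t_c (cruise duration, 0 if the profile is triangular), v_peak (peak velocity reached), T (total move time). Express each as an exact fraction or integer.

v_max²/a_max = (7/8)²/(1/2) = 49/32
385/32 ≥ 49/32 so v_max reached
t_a = (7/8)/(1/2) = 7/4; v_peak = 7/8
d_cruise = 385/32 − 49/32 = 21/2; t_c = (21/2)/(7/8) = 12
T = 2·7/4 + 12 = 31/2

t_a=7/4 t_c=12 v_peak=7/8 T=31/2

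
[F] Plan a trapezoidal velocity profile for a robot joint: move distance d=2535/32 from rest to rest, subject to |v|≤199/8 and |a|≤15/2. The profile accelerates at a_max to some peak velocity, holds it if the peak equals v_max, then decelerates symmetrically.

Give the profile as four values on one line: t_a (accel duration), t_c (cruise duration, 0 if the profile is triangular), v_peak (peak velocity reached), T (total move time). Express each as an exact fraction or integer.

v_max²/a_max = (199/8)²/(15/2) = 39601/480
2535/32 < 39601/480 ⇒ no cruise
v_peak = √(2535/32·15/2) = √(38025/64) = 195/8
t_a = (195/8)/(15/2) = 13/4; t_c = 0
T = 2·13/4 = 13/2

t_a=13/4 t_c=0 v_peak=195/8 T=13/2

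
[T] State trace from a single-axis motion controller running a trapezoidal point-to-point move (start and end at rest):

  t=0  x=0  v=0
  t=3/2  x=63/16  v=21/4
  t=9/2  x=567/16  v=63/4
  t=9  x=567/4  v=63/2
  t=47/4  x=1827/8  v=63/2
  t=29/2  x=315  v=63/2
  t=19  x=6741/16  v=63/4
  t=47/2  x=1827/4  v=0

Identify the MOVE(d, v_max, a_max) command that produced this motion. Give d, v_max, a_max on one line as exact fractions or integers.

final state: t=47/2, x=1827/4, v=0 → d = 1827/4
a_max = (21/4−0)/(3/2−0) = 7/2
max v = 63/2 over t∈[9,29/2] → v_max = 63/2
check: 63/2·(9+11/2) = 1827/4 ✓

d=1827/4 v_max=63/2 a_max=7/2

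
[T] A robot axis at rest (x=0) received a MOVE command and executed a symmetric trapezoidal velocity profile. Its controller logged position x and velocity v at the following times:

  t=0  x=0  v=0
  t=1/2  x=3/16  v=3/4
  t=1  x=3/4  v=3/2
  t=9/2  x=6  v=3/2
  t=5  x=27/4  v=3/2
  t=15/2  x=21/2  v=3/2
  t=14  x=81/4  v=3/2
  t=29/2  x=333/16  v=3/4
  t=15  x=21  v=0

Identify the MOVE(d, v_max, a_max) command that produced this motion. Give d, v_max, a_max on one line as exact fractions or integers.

d=21 v_max=3/2 a_max=3/2

final state: t=15, x=21, v=0 → d = 21
a_max = (3/4−0)/(1/2−0) = 3/2
max v = 3/2 over t∈[1,14] → v_max = 3/2
check: 3/2·(1+13) = 21 ✓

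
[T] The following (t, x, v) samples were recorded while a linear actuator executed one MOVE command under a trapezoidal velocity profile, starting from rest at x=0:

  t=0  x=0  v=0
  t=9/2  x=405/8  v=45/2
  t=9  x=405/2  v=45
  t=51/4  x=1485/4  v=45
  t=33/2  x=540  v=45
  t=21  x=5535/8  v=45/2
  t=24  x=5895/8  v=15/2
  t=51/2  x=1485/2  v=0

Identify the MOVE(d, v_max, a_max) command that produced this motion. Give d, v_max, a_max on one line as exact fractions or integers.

d=1485/2 v_max=45 a_max=5

final state: t=51/2, x=1485/2, v=0 → d = 1485/2
a_max = (45/2−0)/(9/2−0) = 5
max v = 45 over t∈[9,33/2] → v_max = 45
check: 45·(9+15/2) = 1485/2 ✓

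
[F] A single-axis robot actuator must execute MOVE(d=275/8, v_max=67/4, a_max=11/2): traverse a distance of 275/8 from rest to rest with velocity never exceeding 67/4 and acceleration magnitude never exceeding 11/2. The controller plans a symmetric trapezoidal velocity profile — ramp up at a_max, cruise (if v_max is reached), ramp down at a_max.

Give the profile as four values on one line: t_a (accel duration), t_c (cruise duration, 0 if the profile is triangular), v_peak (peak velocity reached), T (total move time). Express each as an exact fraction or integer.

t_a=5/2 t_c=0 v_peak=55/4 T=5

vₘ²/aₘ = (67/4)²/(11/2) = 4489/88
275/8 < 4489/88 ⇒ no cruise
v_peak = √(275/8·11/2) = √(3025/16) = 55/4
t_a = (55/4)/(11/2) = 5/2; t_c = 0
T = 2·5/2 = 5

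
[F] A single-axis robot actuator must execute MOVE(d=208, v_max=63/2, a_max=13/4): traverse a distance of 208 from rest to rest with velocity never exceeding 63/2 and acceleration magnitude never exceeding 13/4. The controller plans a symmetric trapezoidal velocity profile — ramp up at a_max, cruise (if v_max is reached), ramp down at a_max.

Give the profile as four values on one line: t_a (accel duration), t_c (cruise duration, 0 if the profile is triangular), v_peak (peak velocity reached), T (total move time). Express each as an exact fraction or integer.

t_a=8 t_c=0 v_peak=26 T=16

v_max²/a_max = (63/2)²/(13/4) = 3969/13
208 < 3969/13 → triangular
v_peak = √(208·13/4) = √676 = 26
t_a = 26/(13/4) = 8; t_c = 0
T = 2·8 = 16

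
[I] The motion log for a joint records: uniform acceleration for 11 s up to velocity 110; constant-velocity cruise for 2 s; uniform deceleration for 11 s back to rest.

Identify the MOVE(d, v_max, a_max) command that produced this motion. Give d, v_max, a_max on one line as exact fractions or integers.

d=1430 v_max=110 a_max=10

a_max = 110/11 = 10
d_a = ½·110·11 = 605; d_c = 110·2 = 220
d = 2·605 + 220 = 1430
t_c = 2 > 0 so v_max = 110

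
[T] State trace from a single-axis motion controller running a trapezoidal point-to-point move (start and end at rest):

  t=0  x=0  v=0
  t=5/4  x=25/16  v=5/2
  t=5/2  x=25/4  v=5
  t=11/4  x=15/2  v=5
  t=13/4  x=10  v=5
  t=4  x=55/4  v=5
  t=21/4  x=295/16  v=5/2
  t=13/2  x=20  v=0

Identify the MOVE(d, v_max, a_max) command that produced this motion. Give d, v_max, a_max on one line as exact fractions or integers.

d=20 v_max=5 a_max=2

final state: t=13/2, x=20, v=0 → d = 20
a_max = (5/2−0)/(5/4−0) = 2
max v = 5 over t∈[5/2,4] → v_max = 5
check: 5·(5/2+3/2) = 20 ✓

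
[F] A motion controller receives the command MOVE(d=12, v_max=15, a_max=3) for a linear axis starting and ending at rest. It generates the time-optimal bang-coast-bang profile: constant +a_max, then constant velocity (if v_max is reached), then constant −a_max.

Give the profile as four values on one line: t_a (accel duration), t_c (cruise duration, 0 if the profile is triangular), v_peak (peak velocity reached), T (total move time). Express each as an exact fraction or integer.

vₘ²/aₘ = 15²/3 = 75
12 < 75 so t_c = 0
v_peak = √(12·3) = √36 = 6
t_a = 6/3 = 2; t_c = 0
T = 2·2 = 4

t_a=2 t_c=0 v_peak=6 T=4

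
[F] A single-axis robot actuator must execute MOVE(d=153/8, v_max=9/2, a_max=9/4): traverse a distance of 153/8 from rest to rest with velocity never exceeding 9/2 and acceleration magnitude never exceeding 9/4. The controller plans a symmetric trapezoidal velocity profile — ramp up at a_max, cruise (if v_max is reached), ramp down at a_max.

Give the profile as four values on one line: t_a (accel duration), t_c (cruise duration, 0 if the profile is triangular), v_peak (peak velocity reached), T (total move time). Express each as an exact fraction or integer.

vₘ²/aₘ = (9/2)²/(9/4) = 9
153/8 ≥ 9 → trapezoidal
t_a = (9/2)/(9/4) = 2; v_peak = 9/2
d_cruise = 153/8 − 9 = 81/8; t_c = (81/8)/(9/2) = 9/4
T = 2·2 + 9/4 = 25/4

t_a=2 t_c=9/4 v_peak=9/2 T=25/4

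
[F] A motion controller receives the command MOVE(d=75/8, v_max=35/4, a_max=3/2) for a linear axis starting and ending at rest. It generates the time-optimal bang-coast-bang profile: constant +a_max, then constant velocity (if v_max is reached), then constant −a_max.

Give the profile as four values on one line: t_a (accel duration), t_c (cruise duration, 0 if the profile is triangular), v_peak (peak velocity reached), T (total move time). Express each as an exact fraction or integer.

t_a=5/2 t_c=0 v_peak=15/4 T=5

vₘ²/aₘ = (35/4)²/(3/2) = 1225/24
75/8 < 1225/24 → triangular
v_peak = √(75/8·3/2) = √(225/16) = 15/4
t_a = (15/4)/(3/2) = 5/2; t_c = 0
T = 2·5/2 = 5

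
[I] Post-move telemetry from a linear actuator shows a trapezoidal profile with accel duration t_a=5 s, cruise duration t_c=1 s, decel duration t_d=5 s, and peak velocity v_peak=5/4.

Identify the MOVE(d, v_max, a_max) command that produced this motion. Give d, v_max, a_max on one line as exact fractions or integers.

d=15/2 v_max=5/4 a_max=1/4

a_max = (5/4)/5 = 1/4
d_a = ½·5/4·5 = 25/8; d_c = 5/4·1 = 5/4
d = 2·25/8 + 5/4 = 15/2
t_c = 1 > 0 so v_max = 5/4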